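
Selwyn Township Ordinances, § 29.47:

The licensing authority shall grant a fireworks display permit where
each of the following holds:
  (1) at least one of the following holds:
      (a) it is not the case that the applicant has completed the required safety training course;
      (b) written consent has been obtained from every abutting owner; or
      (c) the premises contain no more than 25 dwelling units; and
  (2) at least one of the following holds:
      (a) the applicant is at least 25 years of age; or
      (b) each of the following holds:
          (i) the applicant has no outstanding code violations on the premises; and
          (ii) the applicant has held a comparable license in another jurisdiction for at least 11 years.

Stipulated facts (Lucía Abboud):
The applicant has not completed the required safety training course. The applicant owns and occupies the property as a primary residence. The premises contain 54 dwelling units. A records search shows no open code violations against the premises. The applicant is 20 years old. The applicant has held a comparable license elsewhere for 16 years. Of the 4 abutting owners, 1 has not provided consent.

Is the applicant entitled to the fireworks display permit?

Yes — granted.

(a) not (safety training) — met.
(b) all abutters consent — fails.
(c) ≤ 25 units — not satisfied.
(1) = T OR F OR F = true.
(a) age ≥ 25 — fails.
(i) no code violations — holds.
(ii) prior license ≥ 11 yr — satisfied.
(b) = T AND T = true.
(2) = F OR T = true.
So Overall is satisfied (T AND T).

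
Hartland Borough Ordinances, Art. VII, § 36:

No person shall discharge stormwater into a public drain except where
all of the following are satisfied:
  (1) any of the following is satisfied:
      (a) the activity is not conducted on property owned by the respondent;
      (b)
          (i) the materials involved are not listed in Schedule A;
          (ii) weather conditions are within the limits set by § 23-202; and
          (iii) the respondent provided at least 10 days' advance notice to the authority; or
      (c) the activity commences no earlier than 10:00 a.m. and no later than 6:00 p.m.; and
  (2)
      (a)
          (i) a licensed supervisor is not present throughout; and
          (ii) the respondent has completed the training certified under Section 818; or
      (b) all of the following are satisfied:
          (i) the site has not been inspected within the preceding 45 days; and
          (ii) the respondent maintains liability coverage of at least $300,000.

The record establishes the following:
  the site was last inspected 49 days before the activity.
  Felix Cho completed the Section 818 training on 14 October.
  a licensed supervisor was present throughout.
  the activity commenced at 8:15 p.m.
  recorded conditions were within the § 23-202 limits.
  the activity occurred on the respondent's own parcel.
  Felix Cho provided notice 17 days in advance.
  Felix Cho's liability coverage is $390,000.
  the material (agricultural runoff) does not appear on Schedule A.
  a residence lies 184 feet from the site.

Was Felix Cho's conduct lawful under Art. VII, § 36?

Yes — lawful.

(a) not (own property) — fails.
(i) not (Schedule A material) — met.
(ii) weather ok — met.
(iii) ≥10 days' notice — satisfied.
So (b) is satisfied (T AND T AND T).
(c) start within hours — fails.
(1) = F OR T OR F = true.
(i) not (supervisor present) — not met.
(ii) training certified — holds.
(a): F AND T → false.
(i) not (site inspected) — satisfied.
(ii) coverage ≥ $300,000 — met.
So (b) is satisfied (T AND T).
(2): F OR T → true.
So Overall is satisfied (T AND T).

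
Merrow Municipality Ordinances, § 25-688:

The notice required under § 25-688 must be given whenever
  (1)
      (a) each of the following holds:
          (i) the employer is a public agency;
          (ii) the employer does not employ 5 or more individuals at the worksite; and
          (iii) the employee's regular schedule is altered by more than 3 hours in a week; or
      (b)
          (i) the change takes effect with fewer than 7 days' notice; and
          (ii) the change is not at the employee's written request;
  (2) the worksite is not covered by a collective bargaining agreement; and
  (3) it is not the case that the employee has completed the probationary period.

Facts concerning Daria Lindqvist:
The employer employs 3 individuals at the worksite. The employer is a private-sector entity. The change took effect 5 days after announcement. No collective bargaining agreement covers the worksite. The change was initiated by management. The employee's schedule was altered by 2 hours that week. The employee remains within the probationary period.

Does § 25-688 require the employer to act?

Yes — required.

(i) public agency — fails.
(ii) not (≥ 5 at site) — met.
(iii) schedule shift > 3h — not satisfied.
So (a) is not satisfied (F AND T AND F).
(i) < 7 days' notice — holds.
(ii) not employee-requested — holds.
So (b) is satisfied (T AND T).
(1): F OR T → true.
(2) no CBA — holds.
(3) not (past probation) — satisfied.
Overall: T AND T AND T → true.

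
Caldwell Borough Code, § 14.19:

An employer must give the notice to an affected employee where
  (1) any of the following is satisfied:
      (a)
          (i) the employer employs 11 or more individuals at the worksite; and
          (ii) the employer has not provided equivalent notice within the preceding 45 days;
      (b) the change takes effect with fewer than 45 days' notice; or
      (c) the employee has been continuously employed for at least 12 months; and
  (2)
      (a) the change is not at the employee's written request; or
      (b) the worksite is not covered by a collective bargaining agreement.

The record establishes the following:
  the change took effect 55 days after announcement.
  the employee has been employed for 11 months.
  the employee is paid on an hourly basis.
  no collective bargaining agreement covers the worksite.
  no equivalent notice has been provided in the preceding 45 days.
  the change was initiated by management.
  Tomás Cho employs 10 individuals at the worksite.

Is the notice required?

(i) ≥ 11 at site — not satisfied.
(ii) no recent notice — met.
So (a) is not satisfied (F AND T).
(b) < 45 days' notice — fails.
(c) tenure ≥ 12 mo. — not met.
(1) = F OR F OR F = false.
(a) not employee-requested — met.
(b) no CBA — holds.
(2) = T OR T = true.
So Overall is not satisfied (F AND T).

No — not required.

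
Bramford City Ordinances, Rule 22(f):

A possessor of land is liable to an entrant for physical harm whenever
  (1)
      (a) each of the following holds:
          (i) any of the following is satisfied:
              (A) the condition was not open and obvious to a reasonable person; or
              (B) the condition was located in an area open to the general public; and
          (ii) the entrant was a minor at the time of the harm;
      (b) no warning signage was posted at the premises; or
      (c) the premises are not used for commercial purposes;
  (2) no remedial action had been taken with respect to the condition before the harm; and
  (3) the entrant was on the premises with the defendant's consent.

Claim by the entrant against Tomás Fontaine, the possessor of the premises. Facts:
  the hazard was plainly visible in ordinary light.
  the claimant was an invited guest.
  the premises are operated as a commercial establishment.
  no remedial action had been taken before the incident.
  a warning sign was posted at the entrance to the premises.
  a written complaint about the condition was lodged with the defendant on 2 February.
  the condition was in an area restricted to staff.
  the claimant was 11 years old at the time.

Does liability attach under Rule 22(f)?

(A) not open/obvious — fails.
(B) public area — not satisfied.
(i): F OR F → false.
(ii) entrant a minor — met.
So (a) is not satisfied (F AND T).
(b) no signage posted — not met.
(c) not (commercial use) — not met.
(1): F OR F OR F → false.
(2) no remedial action — holds.
(3) consent to enter — met.
Overall: F AND T AND T → false.

No — not liable.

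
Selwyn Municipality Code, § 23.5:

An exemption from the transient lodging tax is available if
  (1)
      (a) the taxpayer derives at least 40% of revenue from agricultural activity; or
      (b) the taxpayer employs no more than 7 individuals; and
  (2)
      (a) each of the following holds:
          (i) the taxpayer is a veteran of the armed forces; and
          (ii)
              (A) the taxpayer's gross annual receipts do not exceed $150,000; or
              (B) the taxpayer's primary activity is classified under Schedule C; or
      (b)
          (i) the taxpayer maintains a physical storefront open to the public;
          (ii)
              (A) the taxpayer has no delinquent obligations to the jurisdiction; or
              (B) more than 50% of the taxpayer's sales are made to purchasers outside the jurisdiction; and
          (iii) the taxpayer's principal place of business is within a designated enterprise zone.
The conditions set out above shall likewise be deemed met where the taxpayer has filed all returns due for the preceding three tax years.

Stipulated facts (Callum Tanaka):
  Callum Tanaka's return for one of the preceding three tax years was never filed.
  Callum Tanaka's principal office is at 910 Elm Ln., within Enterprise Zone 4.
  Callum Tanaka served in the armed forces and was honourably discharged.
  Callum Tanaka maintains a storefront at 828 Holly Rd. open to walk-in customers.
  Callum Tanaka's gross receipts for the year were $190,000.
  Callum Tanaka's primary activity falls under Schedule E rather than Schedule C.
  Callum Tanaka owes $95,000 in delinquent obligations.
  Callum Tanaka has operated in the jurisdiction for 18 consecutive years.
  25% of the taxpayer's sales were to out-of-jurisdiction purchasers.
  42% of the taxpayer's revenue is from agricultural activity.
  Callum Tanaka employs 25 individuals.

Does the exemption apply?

No — not exempt.

(a) ≥40% agricultural — satisfied.
(b) ≤ 7 employees — not met.
(1): T OR F → true.
(i) veteran — met.
(A) receipts ≤ $150,000 — fails.
(B) Schedule C activity — not met.
So (ii) is not satisfied (F OR F).
(a): T AND F → false.
(i) has storefront — satisfied.
(A) no delinquency — not satisfied.
(B) >50% out-of-jur. sales — fails.
(ii): F OR F → false.
(iii) in enterprise zone — holds.
(b) = T AND F AND T = false.
(2): F OR F → false.
So Overall is not satisfied (T AND F).
Exception (returns current) — not satisfied.
Result: main false OR exception false → false.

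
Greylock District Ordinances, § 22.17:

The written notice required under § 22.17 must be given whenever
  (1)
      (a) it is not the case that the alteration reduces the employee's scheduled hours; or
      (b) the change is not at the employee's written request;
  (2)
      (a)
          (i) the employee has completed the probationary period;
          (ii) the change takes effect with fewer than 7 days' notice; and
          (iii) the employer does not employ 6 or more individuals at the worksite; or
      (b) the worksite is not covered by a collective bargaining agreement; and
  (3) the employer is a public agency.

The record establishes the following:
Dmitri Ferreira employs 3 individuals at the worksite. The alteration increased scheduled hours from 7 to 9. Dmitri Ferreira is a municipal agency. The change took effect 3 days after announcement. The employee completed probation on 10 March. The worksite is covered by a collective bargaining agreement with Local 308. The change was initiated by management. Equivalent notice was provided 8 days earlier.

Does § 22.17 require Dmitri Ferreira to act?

(a) not (hours reduced) — met.
(b) not employee-requested — holds.
So (1) is satisfied (T OR T).
(i) past probation — met.
(ii) < 7 days' notice — met.
(iii) not (≥ 6 at site) — met.
(a) = T AND T AND T = true.
(b) no CBA — fails.
So (2) is satisfied (T OR F).
(3) public agency — met.
Overall: T AND T AND T → true.

Yes — required.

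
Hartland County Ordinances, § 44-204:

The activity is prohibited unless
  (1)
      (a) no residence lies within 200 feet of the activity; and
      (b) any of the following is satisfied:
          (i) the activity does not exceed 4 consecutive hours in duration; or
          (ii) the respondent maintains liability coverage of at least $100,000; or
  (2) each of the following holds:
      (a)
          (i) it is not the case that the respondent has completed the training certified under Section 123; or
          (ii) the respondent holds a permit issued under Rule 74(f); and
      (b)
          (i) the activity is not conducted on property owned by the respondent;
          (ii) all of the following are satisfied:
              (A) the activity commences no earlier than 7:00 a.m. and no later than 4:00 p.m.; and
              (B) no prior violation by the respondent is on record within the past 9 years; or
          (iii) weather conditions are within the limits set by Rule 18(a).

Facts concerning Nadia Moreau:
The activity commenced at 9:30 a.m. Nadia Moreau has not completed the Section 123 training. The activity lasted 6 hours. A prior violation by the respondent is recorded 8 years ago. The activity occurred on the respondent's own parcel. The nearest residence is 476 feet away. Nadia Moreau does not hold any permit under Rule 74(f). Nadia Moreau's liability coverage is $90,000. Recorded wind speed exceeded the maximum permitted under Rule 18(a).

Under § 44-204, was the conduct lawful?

(a) no residence in 200 ft — met.
(i) ≤ 4 hrs duration — fails.
(ii) coverage ≥ $100,000 — not satisfied.
So (b) is not satisfied (F OR F).
So (1) is not satisfied (T AND F).
(i) not (training certified) — holds.
(ii) holds permit — not satisfied.
(a) = T OR F = true.
(i) not (own property) — not satisfied.
(A) start within hours — holds.
(B) no prior violation — not met.
(ii) = T AND F = false.
(iii) weather ok — not satisfied.
(b) = F OR F OR F = false.
(2): T AND F → false.
Overall: F OR F → false.

No — unlawful.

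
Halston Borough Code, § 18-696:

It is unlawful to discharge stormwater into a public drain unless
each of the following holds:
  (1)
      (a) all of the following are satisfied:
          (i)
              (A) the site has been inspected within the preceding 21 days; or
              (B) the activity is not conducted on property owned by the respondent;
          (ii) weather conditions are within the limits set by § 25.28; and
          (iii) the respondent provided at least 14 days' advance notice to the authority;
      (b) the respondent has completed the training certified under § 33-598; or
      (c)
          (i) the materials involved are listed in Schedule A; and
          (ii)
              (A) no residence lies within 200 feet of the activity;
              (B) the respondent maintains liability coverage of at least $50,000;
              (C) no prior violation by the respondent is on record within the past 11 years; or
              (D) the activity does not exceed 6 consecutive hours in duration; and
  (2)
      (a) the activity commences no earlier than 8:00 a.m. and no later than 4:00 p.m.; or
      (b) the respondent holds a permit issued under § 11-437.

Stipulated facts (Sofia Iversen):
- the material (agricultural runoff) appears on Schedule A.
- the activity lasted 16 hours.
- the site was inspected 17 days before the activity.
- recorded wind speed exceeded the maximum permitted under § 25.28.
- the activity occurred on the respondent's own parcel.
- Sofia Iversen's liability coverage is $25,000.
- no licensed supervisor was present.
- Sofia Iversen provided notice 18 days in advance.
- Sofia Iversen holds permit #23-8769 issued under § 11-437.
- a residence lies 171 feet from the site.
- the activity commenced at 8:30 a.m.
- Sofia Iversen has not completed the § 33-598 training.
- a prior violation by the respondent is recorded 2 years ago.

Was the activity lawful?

(A) site inspected — holds.
(B) not (own property) — not met.
(i): T OR F → true.
(ii) weather ok — fails.
(iii) ≥14 days' notice — holds.
So (a) is not satisfied (T AND F AND T).
(b) training certified — not satisfied.
(i) Schedule A material — holds.
(A) no residence in 200 ft — not satisfied.
(B) coverage ≥ $50,000 — not satisfied.
(C) no prior violation — fails.
(D) ≤ 6 hrs duration — not satisfied.
(ii): F OR F OR F OR F → false.
(c) = T AND F = false.
(1): F OR F OR F → false.
(a) start within hours — met.
(b) holds permit — met.
So (2) is satisfied (T OR T).
So Overall is not satisfied (F AND T).

No — unlawful.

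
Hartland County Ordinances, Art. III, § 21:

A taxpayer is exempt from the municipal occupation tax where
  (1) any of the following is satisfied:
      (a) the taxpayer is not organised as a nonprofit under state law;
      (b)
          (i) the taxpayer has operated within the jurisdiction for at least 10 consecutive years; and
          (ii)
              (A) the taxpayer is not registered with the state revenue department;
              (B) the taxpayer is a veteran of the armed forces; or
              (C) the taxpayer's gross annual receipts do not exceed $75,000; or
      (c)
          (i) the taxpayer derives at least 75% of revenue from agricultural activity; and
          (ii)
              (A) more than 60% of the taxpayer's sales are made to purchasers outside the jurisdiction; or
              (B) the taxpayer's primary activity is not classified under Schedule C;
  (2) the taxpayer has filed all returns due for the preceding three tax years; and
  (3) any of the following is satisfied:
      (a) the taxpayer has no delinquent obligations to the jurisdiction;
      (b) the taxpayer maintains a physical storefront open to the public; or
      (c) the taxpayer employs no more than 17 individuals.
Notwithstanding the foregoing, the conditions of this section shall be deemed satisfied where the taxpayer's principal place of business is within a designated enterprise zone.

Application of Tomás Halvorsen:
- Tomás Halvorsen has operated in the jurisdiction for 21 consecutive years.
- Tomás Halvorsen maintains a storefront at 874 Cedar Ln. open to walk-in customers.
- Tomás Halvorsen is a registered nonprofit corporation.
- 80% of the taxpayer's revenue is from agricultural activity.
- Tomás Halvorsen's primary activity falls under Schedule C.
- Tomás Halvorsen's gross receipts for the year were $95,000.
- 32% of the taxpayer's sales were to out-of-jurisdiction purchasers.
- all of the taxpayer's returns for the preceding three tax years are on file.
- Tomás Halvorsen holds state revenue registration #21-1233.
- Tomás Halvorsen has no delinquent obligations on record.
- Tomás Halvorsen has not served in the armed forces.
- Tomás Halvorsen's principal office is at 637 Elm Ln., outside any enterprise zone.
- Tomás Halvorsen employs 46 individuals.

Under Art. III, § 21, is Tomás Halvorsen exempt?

No — not exempt.

(a) not (nonprofit) — not satisfied.
(i) ≥ 10 yrs in jurisdiction — holds.
(A) not (state-registered) — not satisfied.
(B) veteran — not met.
(C) receipts ≤ $75,000 — fails.
(ii) = F OR F OR F = false.
(b) = T AND F = false.
(i) ≥75% agricultural — holds.
(A) >60% out-of-jur. sales — not met.
(B) not (Schedule C activity) — fails.
(ii) = F OR F = false.
(c) = T AND F = false.
(1): F OR F OR F → false.
(2) returns current — holds.
(a) no delinquency — satisfied.
(b) has storefront — met.
(c) ≤ 17 employees — fails.
So (3) is satisfied (T OR T OR F).
Overall = F AND T AND T = false.
Exception (in enterprise zone) — not satisfied.
Result: main false OR exception false → false.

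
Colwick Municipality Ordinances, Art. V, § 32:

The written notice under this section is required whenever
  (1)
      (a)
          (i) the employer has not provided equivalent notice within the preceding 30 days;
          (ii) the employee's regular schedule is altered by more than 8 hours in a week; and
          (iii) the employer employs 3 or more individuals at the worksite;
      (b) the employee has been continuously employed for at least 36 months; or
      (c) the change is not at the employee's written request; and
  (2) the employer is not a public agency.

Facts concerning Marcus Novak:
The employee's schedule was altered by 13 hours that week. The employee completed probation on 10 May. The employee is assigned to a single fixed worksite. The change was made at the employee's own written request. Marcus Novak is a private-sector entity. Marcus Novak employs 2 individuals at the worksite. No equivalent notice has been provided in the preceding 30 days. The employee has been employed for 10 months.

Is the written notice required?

No — not required.

(i) no recent notice — satisfied.
(ii) schedule shift > 8h — met.
(iii) ≥ 3 at site — not met.
(a) = T AND T AND F = false.
(b) tenure ≥ 36 mo. — fails.
(c) not employee-requested — not satisfied.
So (1) is not satisfied (F OR F OR F).
(2) not (public agency) — holds.
Overall: F AND T → false.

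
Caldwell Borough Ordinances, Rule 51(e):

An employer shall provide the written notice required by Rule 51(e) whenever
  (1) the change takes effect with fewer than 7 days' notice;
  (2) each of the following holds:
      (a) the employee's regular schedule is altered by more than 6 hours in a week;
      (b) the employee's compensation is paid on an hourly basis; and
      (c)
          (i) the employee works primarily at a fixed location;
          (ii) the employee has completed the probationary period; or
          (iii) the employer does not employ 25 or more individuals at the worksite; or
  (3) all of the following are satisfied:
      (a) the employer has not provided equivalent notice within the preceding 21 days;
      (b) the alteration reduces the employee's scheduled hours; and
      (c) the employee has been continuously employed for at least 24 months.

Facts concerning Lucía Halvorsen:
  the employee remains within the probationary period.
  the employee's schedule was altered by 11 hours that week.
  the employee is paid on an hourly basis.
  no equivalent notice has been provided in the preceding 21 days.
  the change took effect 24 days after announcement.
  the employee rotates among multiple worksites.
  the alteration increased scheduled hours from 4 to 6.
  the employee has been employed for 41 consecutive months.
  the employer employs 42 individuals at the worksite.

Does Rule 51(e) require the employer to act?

(1) < 7 days' notice — fails.
(a) schedule shift > 6h — satisfied.
(b) hourly-paid — met.
(i) fixed location — fails.
(ii) past probation — not satisfied.
(iii) not (≥ 25 at site) — not satisfied.
(c): F OR F OR F → false.
(2) = T AND T AND F = false.
(a) no recent notice — met.
(b) hours reduced — fails.
(c) tenure ≥ 24 mo. — met.
(3) = T AND F AND T = false.
Overall: F OR F OR F → false.

No — not required.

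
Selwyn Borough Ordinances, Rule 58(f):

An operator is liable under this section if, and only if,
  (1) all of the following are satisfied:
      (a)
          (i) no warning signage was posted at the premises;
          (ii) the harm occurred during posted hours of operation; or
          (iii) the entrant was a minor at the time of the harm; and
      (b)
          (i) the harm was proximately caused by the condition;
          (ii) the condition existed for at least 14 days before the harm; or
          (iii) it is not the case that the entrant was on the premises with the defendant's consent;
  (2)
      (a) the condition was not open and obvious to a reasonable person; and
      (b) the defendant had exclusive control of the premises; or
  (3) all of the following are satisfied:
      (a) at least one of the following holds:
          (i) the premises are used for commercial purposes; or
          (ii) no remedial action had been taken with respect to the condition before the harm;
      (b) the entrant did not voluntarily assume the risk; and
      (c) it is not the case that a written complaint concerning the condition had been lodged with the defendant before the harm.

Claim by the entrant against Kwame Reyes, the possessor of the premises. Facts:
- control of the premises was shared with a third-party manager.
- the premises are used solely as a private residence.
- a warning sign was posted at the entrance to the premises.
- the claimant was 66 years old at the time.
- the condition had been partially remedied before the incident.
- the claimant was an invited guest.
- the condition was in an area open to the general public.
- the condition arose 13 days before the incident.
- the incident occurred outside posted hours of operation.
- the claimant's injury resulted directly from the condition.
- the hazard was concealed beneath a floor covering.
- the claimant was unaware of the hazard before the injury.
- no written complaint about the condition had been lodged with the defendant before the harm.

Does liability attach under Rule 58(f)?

No — not liable.

(i) no signage posted — not satisfied.
(ii) during posted hours — not met.
(iii) entrant a minor — fails.
So (a) is not satisfied (F OR F OR F).
(i) proximate cause — met.
(ii) condition ≥14 days old — fails.
(iii) not (consent to enter) — not satisfied.
(b) = T OR F OR F = true.
So (1) is not satisfied (F AND T).
(a) not open/obvious — met.
(b) exclusive control — not satisfied.
So (2) is not satisfied (T AND F).
(i) commercial use — not satisfied.
(ii) no remedial action — not satisfied.
(a) = F OR F = false.
(b) no assumed risk — satisfied.
(c) not (complaint lodged) — satisfied.
(3) = F AND T AND T = false.
Overall: F OR F OR F → false.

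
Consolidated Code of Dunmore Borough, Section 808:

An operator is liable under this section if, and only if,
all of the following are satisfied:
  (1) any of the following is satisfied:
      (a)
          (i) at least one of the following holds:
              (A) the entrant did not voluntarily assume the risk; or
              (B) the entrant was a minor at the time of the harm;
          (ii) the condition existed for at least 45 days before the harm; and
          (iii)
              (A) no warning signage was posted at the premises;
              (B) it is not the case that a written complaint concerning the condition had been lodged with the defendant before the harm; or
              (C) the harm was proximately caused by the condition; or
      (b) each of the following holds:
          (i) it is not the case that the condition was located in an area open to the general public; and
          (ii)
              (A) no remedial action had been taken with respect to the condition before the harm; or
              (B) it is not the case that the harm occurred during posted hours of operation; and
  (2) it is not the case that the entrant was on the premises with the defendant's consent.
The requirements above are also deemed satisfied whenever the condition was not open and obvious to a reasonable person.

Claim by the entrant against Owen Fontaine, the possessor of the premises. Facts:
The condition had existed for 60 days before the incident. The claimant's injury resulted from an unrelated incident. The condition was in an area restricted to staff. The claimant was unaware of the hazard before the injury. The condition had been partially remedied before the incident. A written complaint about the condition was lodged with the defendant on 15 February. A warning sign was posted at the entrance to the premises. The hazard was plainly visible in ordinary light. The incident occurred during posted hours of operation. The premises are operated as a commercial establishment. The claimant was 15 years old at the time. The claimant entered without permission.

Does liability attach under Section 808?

(A) no assumed risk — met.
(B) entrant a minor — met.
So (i) is satisfied (T OR T).
(ii) condition ≥45 days old — met.
(A) no signage posted — fails.
(B) not (complaint lodged) — not satisfied.
(C) proximate cause — not satisfied.
So (iii) is not satisfied (F OR F OR F).
(a): T AND T AND F → false.
(i) not (public area) — holds.
(A) no remedial action — not satisfied.
(B) not (during posted hours) — not met.
(ii) = F OR F = false.
(b) = T AND F = false.
(1) = F OR F = false.
(2) not (consent to enter) — satisfied.
Overall = F AND T = false.
Exception (not open/obvious) — not satisfied.
Result: main false OR exception false → false.

No — not liable.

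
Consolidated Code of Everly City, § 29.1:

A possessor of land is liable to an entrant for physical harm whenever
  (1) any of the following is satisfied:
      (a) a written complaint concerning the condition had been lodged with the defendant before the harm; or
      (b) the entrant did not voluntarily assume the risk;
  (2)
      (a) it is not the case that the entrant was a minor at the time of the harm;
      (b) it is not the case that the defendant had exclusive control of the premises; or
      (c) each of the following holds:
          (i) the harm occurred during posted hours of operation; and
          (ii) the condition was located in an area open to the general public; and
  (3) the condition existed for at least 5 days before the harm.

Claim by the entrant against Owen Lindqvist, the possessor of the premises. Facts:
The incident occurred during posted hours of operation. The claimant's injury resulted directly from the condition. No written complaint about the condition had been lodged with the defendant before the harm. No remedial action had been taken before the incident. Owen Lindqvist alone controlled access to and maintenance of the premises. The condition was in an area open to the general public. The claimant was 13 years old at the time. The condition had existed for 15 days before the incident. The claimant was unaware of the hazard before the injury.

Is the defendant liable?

(a) complaint lodged — fails.
(b) no assumed risk — holds.
(1): F OR T → true.
(a) not (entrant a minor) — fails.
(b) not (exclusive control) — not met.
(i) during posted hours — satisfied.
(ii) public area — met.
So (c) is satisfied (T AND T).
(2) = F OR F OR T = true.
(3) condition ≥5 days old — met.
Overall = T AND T AND T = true.

Yes — liable.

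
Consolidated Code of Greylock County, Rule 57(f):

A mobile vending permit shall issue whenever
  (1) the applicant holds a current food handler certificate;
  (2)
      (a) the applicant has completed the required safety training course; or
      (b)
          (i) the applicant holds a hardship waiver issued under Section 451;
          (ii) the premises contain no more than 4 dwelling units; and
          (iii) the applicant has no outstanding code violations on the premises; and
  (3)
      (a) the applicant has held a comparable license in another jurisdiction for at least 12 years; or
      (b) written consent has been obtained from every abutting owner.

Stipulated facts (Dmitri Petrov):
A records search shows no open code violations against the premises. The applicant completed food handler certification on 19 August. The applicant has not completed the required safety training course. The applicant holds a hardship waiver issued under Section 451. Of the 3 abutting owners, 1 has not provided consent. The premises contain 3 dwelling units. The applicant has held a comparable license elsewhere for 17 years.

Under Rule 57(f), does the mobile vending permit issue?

Yes — granted.

(1) food handler cert. — satisfied.
(a) safety training — not satisfied.
(i) hardship waiver — met.
(ii) ≤ 4 units — satisfied.
(iii) no code violations — satisfied.
So (b) is satisfied (T AND T AND T).
(2) = F OR T = true.
(a) prior license ≥ 12 yr — met.
(b) all abutters consent — fails.
So (3) is satisfied (T OR F).
So Overall is satisfied (T AND T AND T).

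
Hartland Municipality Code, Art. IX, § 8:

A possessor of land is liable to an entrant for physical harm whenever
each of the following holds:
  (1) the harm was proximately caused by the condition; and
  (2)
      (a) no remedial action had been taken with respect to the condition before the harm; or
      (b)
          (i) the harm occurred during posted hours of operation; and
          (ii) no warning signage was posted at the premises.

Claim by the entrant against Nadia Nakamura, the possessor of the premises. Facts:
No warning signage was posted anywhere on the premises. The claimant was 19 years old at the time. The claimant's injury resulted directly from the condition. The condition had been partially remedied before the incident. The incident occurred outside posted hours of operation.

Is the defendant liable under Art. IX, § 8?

No — not liable.

(1) proximate cause — satisfied.
(a) no remedial action — fails.
(i) during posted hours — not satisfied.
(ii) no signage posted — met.
(b): F AND T → false.
So (2) is not satisfied (F OR F).
Overall = T AND F = false.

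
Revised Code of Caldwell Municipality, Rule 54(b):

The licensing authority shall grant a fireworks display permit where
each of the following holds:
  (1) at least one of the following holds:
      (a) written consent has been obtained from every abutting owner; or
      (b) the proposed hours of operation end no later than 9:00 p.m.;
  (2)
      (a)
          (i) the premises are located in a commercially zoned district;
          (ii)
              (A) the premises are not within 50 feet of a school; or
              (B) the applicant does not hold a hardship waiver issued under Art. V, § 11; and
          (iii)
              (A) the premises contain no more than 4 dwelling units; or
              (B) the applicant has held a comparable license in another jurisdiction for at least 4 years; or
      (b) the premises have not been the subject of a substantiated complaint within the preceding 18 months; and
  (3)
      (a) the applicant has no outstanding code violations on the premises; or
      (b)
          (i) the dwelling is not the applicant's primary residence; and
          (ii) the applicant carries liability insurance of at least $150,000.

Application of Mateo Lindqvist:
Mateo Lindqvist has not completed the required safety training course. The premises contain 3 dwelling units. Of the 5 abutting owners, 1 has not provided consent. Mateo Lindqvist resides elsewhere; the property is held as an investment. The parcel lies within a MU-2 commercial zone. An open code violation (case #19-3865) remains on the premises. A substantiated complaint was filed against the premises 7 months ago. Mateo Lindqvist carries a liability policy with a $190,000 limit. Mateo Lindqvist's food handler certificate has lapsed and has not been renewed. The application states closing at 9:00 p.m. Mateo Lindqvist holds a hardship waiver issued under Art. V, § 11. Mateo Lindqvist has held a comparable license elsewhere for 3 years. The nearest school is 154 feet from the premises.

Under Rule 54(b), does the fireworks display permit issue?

Yes — granted.

(a) all abutters consent — not satisfied.
(b) closes by 9 p.m. — satisfied.
(1): F OR T → true.
(i) commercially zoned — satisfied.
(A) ≥50 ft from school — holds.
(B) not (hardship waiver) — not met.
(ii): T OR F → true.
(A) ≤ 4 units — met.
(B) prior license ≥ 4 yr — not met.
(iii): T OR F → true.
So (a) is satisfied (T AND T AND T).
(b) no complaint in 18 mo. — fails.
(2) = T OR F = true.
(a) no code violations — fails.
(i) not (primary residence) — met.
(ii) insurance ≥ $150,000 — met.
(b): T AND T → true.
(3) = F OR T = true.
Overall: T AND T AND T → true.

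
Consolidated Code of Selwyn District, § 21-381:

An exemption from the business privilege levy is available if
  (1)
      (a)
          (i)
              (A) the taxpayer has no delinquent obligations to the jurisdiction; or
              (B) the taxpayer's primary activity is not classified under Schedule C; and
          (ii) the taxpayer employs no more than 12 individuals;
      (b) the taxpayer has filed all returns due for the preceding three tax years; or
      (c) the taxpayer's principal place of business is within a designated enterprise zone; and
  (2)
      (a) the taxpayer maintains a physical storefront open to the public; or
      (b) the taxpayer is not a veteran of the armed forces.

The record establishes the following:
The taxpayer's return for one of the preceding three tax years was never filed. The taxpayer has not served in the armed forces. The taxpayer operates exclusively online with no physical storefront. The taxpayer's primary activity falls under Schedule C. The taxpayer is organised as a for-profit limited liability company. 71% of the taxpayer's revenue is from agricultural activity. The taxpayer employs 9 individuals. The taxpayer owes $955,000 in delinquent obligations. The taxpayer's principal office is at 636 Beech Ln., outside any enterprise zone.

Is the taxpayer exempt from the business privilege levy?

No — not exempt.

(A) no delinquency — not met.
(B) not (Schedule C activity) — not satisfied.
(i): F OR F → false.
(ii) ≤ 12 employees — met.
(a) = F AND T = false.
(b) returns current — not satisfied.
(c) in enterprise zone — not satisfied.
(1) = F OR F OR F = false.
(a) has storefront — not satisfied.
(b) not (veteran) — met.
So (2) is satisfied (F OR T).
Overall = F AND T = false.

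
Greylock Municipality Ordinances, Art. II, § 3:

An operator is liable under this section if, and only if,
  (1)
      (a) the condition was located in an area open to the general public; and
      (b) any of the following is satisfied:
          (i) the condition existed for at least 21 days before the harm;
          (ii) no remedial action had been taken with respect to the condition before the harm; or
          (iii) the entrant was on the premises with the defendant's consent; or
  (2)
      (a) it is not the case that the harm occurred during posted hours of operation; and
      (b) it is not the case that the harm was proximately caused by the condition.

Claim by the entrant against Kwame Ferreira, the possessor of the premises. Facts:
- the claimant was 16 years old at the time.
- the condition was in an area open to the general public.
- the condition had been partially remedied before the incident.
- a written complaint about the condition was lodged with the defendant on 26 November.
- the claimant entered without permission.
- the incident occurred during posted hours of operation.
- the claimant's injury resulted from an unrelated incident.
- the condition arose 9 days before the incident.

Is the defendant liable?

(a) public area — satisfied.
(i) condition ≥21 days old — not satisfied.
(ii) no remedial action — fails.
(iii) consent to enter — not satisfied.
So (b) is not satisfied (F OR F OR F).
So (1) is not satisfied (T AND F).
(a) not (during posted hours) — not met.
(b) not (proximate cause) — met.
(2) = F AND T = false.
So Overall is not satisfied (F OR F).

No — not liable.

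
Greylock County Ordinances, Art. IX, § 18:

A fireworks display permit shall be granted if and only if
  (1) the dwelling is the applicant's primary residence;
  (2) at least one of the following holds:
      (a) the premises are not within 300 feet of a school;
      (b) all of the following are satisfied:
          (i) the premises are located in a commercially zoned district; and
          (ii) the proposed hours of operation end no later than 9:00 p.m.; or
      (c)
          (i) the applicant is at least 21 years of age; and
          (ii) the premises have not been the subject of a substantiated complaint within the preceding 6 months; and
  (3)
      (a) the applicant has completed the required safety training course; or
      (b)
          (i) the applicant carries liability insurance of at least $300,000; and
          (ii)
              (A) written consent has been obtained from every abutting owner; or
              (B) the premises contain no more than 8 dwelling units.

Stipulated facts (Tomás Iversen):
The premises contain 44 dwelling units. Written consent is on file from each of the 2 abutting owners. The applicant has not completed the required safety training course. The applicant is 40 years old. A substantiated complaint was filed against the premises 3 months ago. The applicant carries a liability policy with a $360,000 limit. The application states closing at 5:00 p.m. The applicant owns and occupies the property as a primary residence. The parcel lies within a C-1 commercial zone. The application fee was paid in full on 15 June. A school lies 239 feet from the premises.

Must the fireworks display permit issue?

Yes — granted.

(1) primary residence — satisfied.
(a) ≥300 ft from school — fails.
(i) commercially zoned — met.
(ii) closes by 9 p.m. — met.
(b): T AND T → true.
(i) age ≥ 21 — satisfied.
(ii) no complaint in 6 mo. — not met.
So (c) is not satisfied (T AND F).
(2): F OR T OR F → true.
(a) safety training — fails.
(i) insurance ≥ $300,000 — met.
(A) all abutters consent — met.
(B) ≤ 8 units — not satisfied.
(ii): T OR F → true.
(b): T AND T → true.
So (3) is satisfied (F OR T).
Overall: T AND T AND T → true.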